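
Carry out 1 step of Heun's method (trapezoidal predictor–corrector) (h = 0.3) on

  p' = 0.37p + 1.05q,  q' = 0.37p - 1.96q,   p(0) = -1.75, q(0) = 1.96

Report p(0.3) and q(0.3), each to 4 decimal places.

Heun on (p,q): k1 = f(t_n, state_n); k2 = f(t_n + h, state_n + h·k1); state_{n+1} = state_n + (h/2)·(k1 + k2).
0.000000: (-1.750000, 1.960000)
  k1 = (1.410500, -4.489100)
  predictor → (-1.326850, 0.613270)
  k2 = (0.152999, -1.692944)
  → (-1.515475, 1.032693)
(p(0.3), q(0.3)) ≈ (-1.5155, 1.0327)

-1.5155, 1.0327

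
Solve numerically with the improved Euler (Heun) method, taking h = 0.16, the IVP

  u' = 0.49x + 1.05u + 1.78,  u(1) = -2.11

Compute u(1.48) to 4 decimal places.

-2.0104

Heun: k1 = f(x_n, u_n); k2 = f(x_n + h, u_n + h·k1); u_{n+1} = u_n + (h/2)·(k1 + k2).
x=1.000000, u=-2.110000:
  k1 = f(1.000000, -2.110000) = 0.054500
  k2 = f(1.160000, -2.101280) = 0.142056
  u ← -2.110000 + (0.16/2)·(0.054500 + 0.142056) = -2.094276
x=1.160000, u=-2.094276:
  k1 = f(1.160000, -2.094276) = 0.149411
  k2 = f(1.320000, -2.070370) = 0.252912
  u ← -2.094276 + (0.16/2)·(0.149411 + 0.252912) = -2.062090
x=1.320000, u=-2.062090:
  k1 = f(1.320000, -2.062090) = 0.261606
  k2 = f(1.480000, -2.020233) = 0.383956
  u ← -2.062090 + (0.16/2)·(0.261606 + 0.383956) = -2.010445
u(1.48) ≈ -2.0104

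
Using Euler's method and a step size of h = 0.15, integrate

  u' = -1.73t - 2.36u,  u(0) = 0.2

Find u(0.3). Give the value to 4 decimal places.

Euler: u_{n+1} = u_n + h·f(t_n, u_n).
t=0.000000, u=0.200000: f=-0.472000 → u ← 0.200000 + 0.15·(-0.472000) = 0.129200
t=0.150000, u=0.129200: f=-0.564412 → u ← 0.129200 + 0.15·(-0.564412) = 0.044538
u(0.3) ≈ 0.0445

0.0445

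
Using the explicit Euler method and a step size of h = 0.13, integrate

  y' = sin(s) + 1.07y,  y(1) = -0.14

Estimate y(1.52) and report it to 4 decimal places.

Euler: y_{n+1} = y_n + h·f(s_n, y_n).
s=1.000000, y=-0.140000: f=0.691671 → y ← -0.140000 + 0.13·0.691671 = -0.050083
s=1.130000, y=-0.050083: f=0.850824 → y ← -0.050083 + 0.13·0.850824 = 0.060524
s=1.260000, y=0.060524: f=1.016851 → y ← 0.060524 + 0.13·1.016851 = 0.192715
s=1.390000, y=0.192715: f=1.189906 → y ← 0.192715 + 0.13·1.189906 = 0.347403
y(1.52) ≈ 0.3474

0.3474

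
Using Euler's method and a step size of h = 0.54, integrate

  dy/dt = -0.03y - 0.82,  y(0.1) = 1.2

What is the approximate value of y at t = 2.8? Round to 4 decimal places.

Euler: y_{n+1} = y_n + h·f(t_n, y_n).
t=0.100000, y=1.200000: f=-0.856000 → y ← 1.200000 + 0.54·(-0.856000) = 0.737760
t=0.640000, y=0.737760: f=-0.842133 → y ← 0.737760 + 0.54·(-0.842133) = 0.283008
t=1.180000, y=0.283008: f=-0.828490 → y ← 0.283008 + 0.54·(-0.828490) = -0.164376
t=1.720000, y=-0.164376: f=-0.815069 → y ← -0.164376 + 0.54·(-0.815069) = -0.604514
t=2.260000, y=-0.604514: f=-0.801865 → y ← -0.604514 + 0.54·(-0.801865) = -1.037520
y(2.8) ≈ -1.0375

-1.0375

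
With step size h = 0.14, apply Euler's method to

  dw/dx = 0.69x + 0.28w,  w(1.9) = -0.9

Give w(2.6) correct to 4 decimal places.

Euler: w_{n+1} = w_n + h·f(x_n, w_n).
x=1.900000, w=-0.900000: f=1.059000 → w ← -0.900000 + 0.14·1.059000 = -0.751740
x=2.040000, w=-0.751740: f=1.197113 → w ← -0.751740 + 0.14·1.197113 = -0.584144
x=2.180000, w=-0.584144: f=1.340640 → w ← -0.584144 + 0.14·1.340640 = -0.396455
x=2.320000, w=-0.396455: f=1.489793 → w ← -0.396455 + 0.14·1.489793 = -0.187884
x=2.460000, w=-0.187884: f=1.644793 → w ← -0.187884 + 0.14·1.644793 = 0.042387
w(2.6) ≈ 0.0424

0.0424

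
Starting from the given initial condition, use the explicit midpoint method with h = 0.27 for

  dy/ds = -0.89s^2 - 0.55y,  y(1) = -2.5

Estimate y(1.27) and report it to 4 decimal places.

-2.4480

Midpoint: k1 = f(s_n, y_n); k2 = f(s_n + h/2, y_n + (h/2)·k1); y_{n+1} = y_n + h·k2.
s=1.000000, y=-2.500000:
  k1 = f(1.000000, -2.500000) = 0.485000
  k2 = f(1.135000, -2.434525) = 0.192468
  y ← -2.500000 + 0.27·0.192468 = -2.448034
y(1.27) ≈ -2.4480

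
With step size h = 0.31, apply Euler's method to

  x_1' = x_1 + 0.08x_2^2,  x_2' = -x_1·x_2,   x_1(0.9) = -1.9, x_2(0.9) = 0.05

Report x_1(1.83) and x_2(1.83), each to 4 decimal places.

-4.2706, 0.2830

Euler on (x_1,x_2): x_1_{n+1} = x_1_n + h·x_1', x_2_{n+1} = x_2_n + h·x_2'.
0.900000: (-1.900000, 0.050000); f=(-1.899800, 0.095000) → (-2.488938, 0.079450)
1.210000: (-2.488938, 0.079450); f=(-2.488433, 0.197746) → (-3.260352, 0.140751)
1.520000: (-3.260352, 0.140751); f=(-3.258767, 0.458899) → (-4.270570, 0.283010)
(x_1(1.83), x_2(1.83)) ≈ (-4.2706, 0.2830)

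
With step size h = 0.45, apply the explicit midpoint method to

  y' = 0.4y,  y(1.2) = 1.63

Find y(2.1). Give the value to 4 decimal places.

2.3324

Midpoint: k1 = f(t_n, y_n); k2 = f(t_n + h/2, y_n + (h/2)·k1); y_{n+1} = y_n + h·k2.
t=1.200000, y=1.630000:
  k1 = f(1.200000, 1.630000) = 0.652000
  k2 = f(1.425000, 1.776700) = 0.710680
  y ← 1.630000 + 0.45·0.710680 = 1.949806
t=1.650000, y=1.949806:
  k1 = f(1.650000, 1.949806) = 0.779922
  k2 = f(1.875000, 2.125289) = 0.850115
  y ← 1.949806 + 0.45·0.850115 = 2.332358
y(2.1) ≈ 2.3324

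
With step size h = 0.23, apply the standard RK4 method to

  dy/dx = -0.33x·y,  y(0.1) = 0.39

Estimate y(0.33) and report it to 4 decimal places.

0.3837

RK4: k1 = f(x_n, y_n); k2 = f(x_n + h/2, y_n + (h/2)·k1); k3 = f(x_n + h/2, y_n + (h/2)·k2); k4 = f(x_n + h, y_n + h·k3); y_{n+1} = y_n + (h/6)·(k1 + 2k2 + 2k3 + k4).
x=0.100000, y=0.390000:
  k1 = f(0.100000, 0.390000) = -0.012870
  k2 = f(0.215000, 0.388520) = -0.027565
  k3 = f(0.215000, 0.386830) = -0.027446
  k4 = f(0.330000, 0.383688) = -0.041784
  y ← 0.390000 + (0.23/6)·(k1 + 2k2 + 2k3 + k4) = 0.383687
y(0.33) ≈ 0.3837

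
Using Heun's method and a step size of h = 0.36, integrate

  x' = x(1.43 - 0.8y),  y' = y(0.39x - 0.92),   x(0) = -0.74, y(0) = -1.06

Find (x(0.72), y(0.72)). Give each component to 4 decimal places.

-2.8168, -0.3842

Heun on (x,y): k1 = f(t_n, state_n); k2 = f(t_n + h, state_n + h·k1); state_{n+1} = state_n + (h/2)·(k1 + k2).
0.000000: (-0.740000, -1.060000)
  k1 = (-1.685720, 1.281116)
  predictor → (-1.346859, -0.598798)
  k2 = (-2.571206, 0.865428)
  → (-1.506247, -0.673622)
0.360000: (-1.506247, -0.673622)
  k1 = (-2.965646, 1.015442)
  predictor → (-2.573879, -0.308063)
  k2 = (-4.314980, 0.592655)
  → (-2.816759, -0.384164)
(x(0.72), y(0.72)) ≈ (-2.8168, -0.3842)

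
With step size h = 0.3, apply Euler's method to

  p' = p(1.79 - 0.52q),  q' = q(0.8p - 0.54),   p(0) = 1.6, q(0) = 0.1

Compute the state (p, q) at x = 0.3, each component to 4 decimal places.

Euler on (p,q): p_{n+1} = p_n + h·p', q_{n+1} = q_n + h·q'.
0.000000: (1.600000, 0.100000); f=(2.780800, 0.074000) → (2.434240, 0.122200)
(p(0.3), q(0.3)) ≈ (2.4342, 0.1222)

2.4342, 0.1222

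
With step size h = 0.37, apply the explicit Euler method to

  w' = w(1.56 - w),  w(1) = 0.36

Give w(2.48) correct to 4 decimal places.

1.1589

Euler: w_{n+1} = w_n + h·f(t_n, w_n).
t=1.000000, w=0.360000: f=0.432000 → w ← 0.360000 + 0.37·0.432000 = 0.519840
t=1.370000, w=0.519840: f=0.540717 → w ← 0.519840 + 0.37·0.540717 = 0.719905
t=1.740000, w=0.719905: f=0.604789 → w ← 0.719905 + 0.37·0.604789 = 0.943677
t=2.110000, w=0.943677: f=0.581610 → w ← 0.943677 + 0.37·0.581610 = 1.158873
w(2.48) ≈ 1.1589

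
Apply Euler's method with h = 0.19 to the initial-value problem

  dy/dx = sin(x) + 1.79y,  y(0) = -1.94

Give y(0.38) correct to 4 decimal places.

Euler: y_{n+1} = y_n + h·f(x_n, y_n).
x=0.000000, y=-1.940000: f=-3.472600 → y ← -1.940000 + 0.19·(-3.472600) = -2.599794
x=0.190000, y=-2.599794: f=-4.464772 → y ← -2.599794 + 0.19·(-4.464772) = -3.448101
y(0.38) ≈ -3.4481

-3.4481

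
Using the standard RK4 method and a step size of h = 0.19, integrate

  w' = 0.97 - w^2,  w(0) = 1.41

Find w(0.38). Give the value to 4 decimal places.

RK4: k1 = f(s_n, w_n); k2 = f(s_n + h/2, w_n + (h/2)·k1); k3 = f(s_n + h/2, w_n + (h/2)·k2); k4 = f(s_n + h, w_n + h·k3); w_{n+1} = w_n + (h/6)·(k1 + 2k2 + 2k3 + k4).
s=0.000000, w=1.410000:
  k1 = f(0.000000, 1.410000) = -1.018100
  k2 = f(0.095000, 1.313280) = -0.754706
  k3 = f(0.095000, 1.338303) = -0.821055
  k4 = f(0.190000, 1.254000) = -0.602515
  w ← 1.410000 + (0.19/6)·(k1 + 2k2 + 2k3 + k4) = 1.258882
s=0.190000, w=1.258882:
  k1 = f(0.190000, 1.258882) = -0.614785
  k2 = f(0.285000, 1.200478) = -0.471147
  k3 = f(0.285000, 1.214123) = -0.504096
  k4 = f(0.380000, 1.163104) = -0.382811
  w ← 1.258882 + (0.19/6)·(k1 + 2k2 + 2k3 + k4) = 1.165526
w(0.38) ≈ 1.1655

1.1655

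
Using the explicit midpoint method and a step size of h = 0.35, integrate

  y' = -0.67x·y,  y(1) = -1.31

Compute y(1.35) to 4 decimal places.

Midpoint: k1 = f(x_n, y_n); k2 = f(x_n + h/2, y_n + (h/2)·k1); y_{n+1} = y_n + h·k2.
x=1.000000, y=-1.310000:
  k1 = f(1.000000, -1.310000) = 0.877700
  k2 = f(1.175000, -1.156402) = 0.910378
  y ← -1.310000 + 0.35·0.910378 = -0.991368
y(1.35) ≈ -0.9914

-0.9914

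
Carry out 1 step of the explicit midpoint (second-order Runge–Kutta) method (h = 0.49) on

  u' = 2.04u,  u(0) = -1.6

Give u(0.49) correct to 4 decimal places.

-3.9987

Midpoint: k1 = f(s_n, u_n); k2 = f(s_n + h/2, u_n + (h/2)·k1); u_{n+1} = u_n + h·k2.
s=0.000000, u=-1.600000:
  k1 = f(0.000000, -1.600000) = -3.264000
  k2 = f(0.245000, -2.399680) = -4.895347
  u ← -1.600000 + 0.49·(-4.895347) = -3.998720
u(0.49) ≈ -3.9987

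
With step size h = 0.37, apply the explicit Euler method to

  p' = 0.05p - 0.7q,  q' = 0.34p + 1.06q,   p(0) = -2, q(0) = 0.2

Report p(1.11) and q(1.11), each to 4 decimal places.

-2.1155, -0.5823

Euler on (p,q): p_{n+1} = p_n + h·p', q_{n+1} = q_n + h·q'.
0.000000: (-2.000000, 0.200000); f=(-0.240000, -0.468000) → (-2.088800, 0.026840)
0.370000: (-2.088800, 0.026840); f=(-0.123228, -0.681742) → (-2.134394, -0.225404)
0.740000: (-2.134394, -0.225404); f=(0.051063, -0.964623) → (-2.115501, -0.582315)
(p(1.11), q(1.11)) ≈ (-2.1155, -0.5823)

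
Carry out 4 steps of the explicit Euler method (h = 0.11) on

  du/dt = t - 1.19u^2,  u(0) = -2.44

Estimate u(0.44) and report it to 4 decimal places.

-14.1411

Euler: u_{n+1} = u_n + h·f(t_n, u_n).
t=0.000000, u=-2.440000: f=-7.084784 → u ← -2.440000 + 0.11·(-7.084784) = -3.219326
t=0.110000, u=-3.219326: f=-12.223233 → u ← -3.219326 + 0.11·(-12.223233) = -4.563882
t=0.220000, u=-4.563882: f=-24.566531 → u ← -4.563882 + 0.11·(-24.566531) = -7.266200
t=0.330000, u=-7.266200: f=-62.499224 → u ← -7.266200 + 0.11·(-62.499224) = -14.141115
u(0.44) ≈ -14.1411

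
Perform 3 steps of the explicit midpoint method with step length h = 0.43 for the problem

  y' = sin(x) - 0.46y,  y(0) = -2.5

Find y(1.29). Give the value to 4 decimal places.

-0.7815

Midpoint: k1 = f(x_n, y_n); k2 = f(x_n + h/2, y_n + (h/2)·k1); y_{n+1} = y_n + h·k2.
x=0.000000, y=-2.500000:
  k1 = f(0.000000, -2.500000) = 1.150000
  k2 = f(0.215000, -2.252750) = 1.249612
  y ← -2.500000 + 0.43·1.249612 = -1.962667
x=0.430000, y=-1.962667:
  k1 = f(0.430000, -1.962667) = 1.319697
  k2 = f(0.645000, -1.678932) = 1.373507
  y ← -1.962667 + 0.43·1.373507 = -1.372059
x=0.860000, y=-1.372059:
  k1 = f(0.860000, -1.372059) = 1.388990
  k2 = f(1.075000, -1.073426) = 1.373366
  y ← -1.372059 + 0.43·1.373366 = -0.781511
y(1.29) ≈ -0.7815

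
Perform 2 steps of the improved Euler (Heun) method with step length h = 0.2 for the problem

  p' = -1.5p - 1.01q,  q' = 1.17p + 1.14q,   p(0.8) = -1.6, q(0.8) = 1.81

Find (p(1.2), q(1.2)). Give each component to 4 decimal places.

Heun on (p,q): k1 = f(s_n, state_n); k2 = f(s_n + h, state_n + h·k1); state_{n+1} = state_n + (h/2)·(k1 + k2).
0.800000: (-1.600000, 1.810000)
  k1 = (0.571900, 0.191400)
  predictor → (-1.485620, 1.848280)
  k2 = (0.361667, 0.368864)
  → (-1.506643, 1.866026)
1.000000: (-1.506643, 1.866026)
  k1 = (0.375278, 0.364497)
  predictor → (-1.431588, 1.938926)
  k2 = (0.189066, 0.535418)
  → (-1.450209, 1.956018)
(p(1.2), q(1.2)) ≈ (-1.4502, 1.9560)

-1.4502, 1.9560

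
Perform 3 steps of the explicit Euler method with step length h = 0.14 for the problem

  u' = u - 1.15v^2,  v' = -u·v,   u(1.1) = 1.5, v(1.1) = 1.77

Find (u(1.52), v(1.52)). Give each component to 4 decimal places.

0.9904, 0.9899

Euler on (u,v): u_{n+1} = u_n + h·u', v_{n+1} = v_n + h·v'.
1.100000: (1.500000, 1.770000); f=(-2.102835, -2.655000) → (1.205603, 1.398300)
1.240000: (1.205603, 1.398300); f=(-1.042926, -1.685795) → (1.059593, 1.162289)
1.380000: (1.059593, 1.162289); f=(-0.493959, -1.231553) → (0.990439, 0.989871)
(u(1.52), v(1.52)) ≈ (0.9904, 0.9899)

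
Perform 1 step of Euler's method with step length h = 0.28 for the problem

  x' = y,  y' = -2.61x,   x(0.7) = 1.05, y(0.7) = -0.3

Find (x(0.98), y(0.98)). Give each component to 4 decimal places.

Euler on (x,y): x_{n+1} = x_n + h·x', y_{n+1} = y_n + h·y'.
0.700000: (1.050000, -0.300000); f=(-0.300000, -2.740500) → (0.966000, -1.067340)
(x(0.98), y(0.98)) ≈ (0.9660, -1.0673)

0.9660, -1.0673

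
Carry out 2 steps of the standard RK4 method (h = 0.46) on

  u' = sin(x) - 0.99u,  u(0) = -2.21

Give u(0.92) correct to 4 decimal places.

-0.5942

RK4: k1 = f(x_n, u_n); k2 = f(x_n + h/2, u_n + (h/2)·k1); k3 = f(x_n + h/2, u_n + (h/2)·k2); k4 = f(x_n + h, u_n + h·k3); u_{n+1} = u_n + (h/6)·(k1 + 2k2 + 2k3 + k4).
x=0.000000, u=-2.210000:
  k1 = f(0.000000, -2.210000) = 2.187900
  k2 = f(0.230000, -1.706783) = 1.917693
  k3 = f(0.230000, -1.768931) = 1.979219
  k4 = f(0.460000, -1.299559) = 1.730512
  u ← -2.210000 + (0.46/6)·(k1 + 2k2 + 2k3 + k4) = -1.312062
x=0.460000, u=-1.312062:
  k1 = f(0.460000, -1.312062) = 1.742889
  k2 = f(0.690000, -0.911197) = 1.538623
  k3 = f(0.690000, -0.958179) = 1.585134
  k4 = f(0.920000, -0.582900) = 1.372673
  u ← -1.312062 + (0.46/6)·(k1 + 2k2 + 2k3 + k4) = -0.594226
u(0.92) ≈ -0.5942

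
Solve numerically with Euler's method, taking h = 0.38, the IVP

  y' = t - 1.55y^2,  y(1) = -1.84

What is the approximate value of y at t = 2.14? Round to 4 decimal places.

Euler: y_{n+1} = y_n + h·f(t_n, y_n).
t=1.000000, y=-1.840000: f=-4.247680 → y ← -1.840000 + 0.38·(-4.247680) = -3.454118
t=1.380000, y=-3.454118: f=-17.112948 → y ← -3.454118 + 0.38·(-17.112948) = -9.957038
t=1.760000, y=-9.957038: f=-151.911054 → y ← -9.957038 + 0.38·(-151.911054) = -67.683239
y(2.14) ≈ -67.6832

-67.6832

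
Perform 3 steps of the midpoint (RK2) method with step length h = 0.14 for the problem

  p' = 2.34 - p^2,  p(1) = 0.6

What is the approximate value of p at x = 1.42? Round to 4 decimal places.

1.1957

Midpoint: k1 = f(x_n, p_n); k2 = f(x_n + h/2, p_n + (h/2)·k1); p_{n+1} = p_n + h·k2.
x=1.000000, p=0.600000:
  k1 = f(1.000000, 0.600000) = 1.980000
  k2 = f(1.070000, 0.738600) = 1.794470
  p ← 0.600000 + 0.14·1.794470 = 0.851226
x=1.140000, p=0.851226:
  k1 = f(1.140000, 0.851226) = 1.615415
  k2 = f(1.210000, 0.964305) = 1.410116
  p ← 0.851226 + 0.14·1.410116 = 1.048642
x=1.280000, p=1.048642:
  k1 = f(1.280000, 1.048642) = 1.240350
  k2 = f(1.350000, 1.135467) = 1.050716
  p ← 1.048642 + 0.14·1.050716 = 1.195742
p(1.42) ≈ 1.1957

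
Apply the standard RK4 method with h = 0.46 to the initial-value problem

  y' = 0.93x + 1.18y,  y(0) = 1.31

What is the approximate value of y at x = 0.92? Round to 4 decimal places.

RK4: k1 = f(x_n, y_n); k2 = f(x_n + h/2, y_n + (h/2)·k1); k3 = f(x_n + h/2, y_n + (h/2)·k2); k4 = f(x_n + h, y_n + h·k3); y_{n+1} = y_n + (h/6)·(k1 + 2k2 + 2k3 + k4).
x=0.000000, y=1.310000:
  k1 = f(0.000000, 1.310000) = 1.545800
  k2 = f(0.230000, 1.665534) = 2.179230
  k3 = f(0.230000, 1.811223) = 2.351143
  k4 = f(0.460000, 2.391526) = 3.249800
  y ← 1.310000 + (0.46/6)·(k1 + 2k2 + 2k3 + k4) = 2.372320
x=0.460000, y=2.372320:
  k1 = f(0.460000, 2.372320) = 3.227138
  k2 = f(0.690000, 3.114562) = 4.316883
  k3 = f(0.690000, 3.365203) = 4.612639
  k4 = f(0.920000, 4.494134) = 6.158678
  y ← 2.372320 + (0.46/6)·(k1 + 2k2 + 2k3 + k4) = 4.461093
y(0.92) ≈ 4.4611

4.4611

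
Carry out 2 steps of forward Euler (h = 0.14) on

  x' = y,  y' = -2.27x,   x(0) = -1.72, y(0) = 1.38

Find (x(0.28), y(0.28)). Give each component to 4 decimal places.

-1.2571, 2.4118

Euler on (x,y): x_{n+1} = x_n + h·x', y_{n+1} = y_n + h·y'.
0.000000: (-1.720000, 1.380000); f=(1.380000, 3.904400) → (-1.526800, 1.926616)
0.140000: (-1.526800, 1.926616); f=(1.926616, 3.465836) → (-1.257074, 2.411833)
(x(0.28), y(0.28)) ≈ (-1.2571, 2.4118)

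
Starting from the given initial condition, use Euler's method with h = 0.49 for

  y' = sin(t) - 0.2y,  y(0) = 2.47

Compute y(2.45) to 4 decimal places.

2.8682

Euler: y_{n+1} = y_n + h·f(t_n, y_n).
t=0.000000, y=2.470000: f=-0.494000 → y ← 2.470000 + 0.49·(-0.494000) = 2.227940
t=0.490000, y=2.227940: f=0.025038 → y ← 2.227940 + 0.49·0.025038 = 2.240209
t=0.980000, y=2.240209: f=0.382456 → y ← 2.240209 + 0.49·0.382456 = 2.427612
t=1.470000, y=2.427612: f=0.509402 → y ← 2.427612 + 0.49·0.509402 = 2.677219
t=1.960000, y=2.677219: f=0.389768 → y ← 2.677219 + 0.49·0.389768 = 2.868205
y(2.45) ≈ 2.8682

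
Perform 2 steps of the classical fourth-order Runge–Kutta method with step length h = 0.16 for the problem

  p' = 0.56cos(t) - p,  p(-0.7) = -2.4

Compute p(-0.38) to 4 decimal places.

-1.6111

RK4: k1 = f(t_n, p_n); k2 = f(t_n + h/2, p_n + (h/2)·k1); k3 = f(t_n + h/2, p_n + (h/2)·k2); k4 = f(t_n + h, p_n + h·k3); p_{n+1} = p_n + (h/6)·(k1 + 2k2 + 2k3 + k4).
t=-0.700000, p=-2.400000:
  k1 = f(-0.700000, -2.400000) = 2.828312
  k2 = f(-0.620000, -2.173735) = 2.629507
  k3 = f(-0.620000, -2.189639) = 2.645411
  k4 = f(-0.540000, -1.976734) = 2.457051
  p ← -2.400000 + (0.16/6)·(k1 + 2k2 + 2k3 + k4) = -1.977728
t=-0.540000, p=-1.977728:
  k1 = f(-0.540000, -1.977728) = 2.458045
  k2 = f(-0.460000, -1.781084) = 2.282874
  k3 = f(-0.460000, -1.795098) = 2.296888
  k4 = f(-0.380000, -1.610226) = 2.130278
  p ← -1.977728 + (0.16/6)·(k1 + 2k2 + 2k3 + k4) = -1.611119
p(-0.38) ≈ -1.6111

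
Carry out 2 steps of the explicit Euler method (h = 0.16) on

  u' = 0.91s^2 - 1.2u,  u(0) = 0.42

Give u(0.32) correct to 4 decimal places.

0.2779

Euler: u_{n+1} = u_n + h·f(s_n, u_n).
s=0.000000, u=0.420000: f=-0.504000 → u ← 0.420000 + 0.16·(-0.504000) = 0.339360
s=0.160000, u=0.339360: f=-0.383936 → u ← 0.339360 + 0.16·(-0.383936) = 0.277930
u(0.32) ≈ 0.2779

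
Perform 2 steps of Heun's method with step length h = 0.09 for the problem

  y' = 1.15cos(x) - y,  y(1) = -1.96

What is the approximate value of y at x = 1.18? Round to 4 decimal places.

-1.5509

Heun: k1 = f(x_n, y_n); k2 = f(x_n + h, y_n + h·k1); y_{n+1} = y_n + (h/2)·(k1 + k2).
x=1.000000, y=-1.960000:
  k1 = f(1.000000, -1.960000) = 2.581348
  k2 = f(1.090000, -1.727679) = 2.259537
  y ← -1.960000 + (0.09/2)·(2.581348 + 2.259537) = -1.742160
x=1.090000, y=-1.742160:
  k1 = f(1.090000, -1.742160) = 2.274018
  k2 = f(1.180000, -1.537499) = 1.975562
  y ← -1.742160 + (0.09/2)·(2.274018 + 1.975562) = -1.550929
y(1.18) ≈ -1.5509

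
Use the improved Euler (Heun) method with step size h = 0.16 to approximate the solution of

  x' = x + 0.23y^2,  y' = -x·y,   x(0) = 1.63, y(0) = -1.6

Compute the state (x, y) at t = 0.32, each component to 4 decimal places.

2.3796, -0.8567

Heun on (x,y): k1 = f(t_n, state_n); k2 = f(t_n + h, state_n + h·k1); state_{n+1} = state_n + (h/2)·(k1 + k2).
0.000000: (1.630000, -1.600000)
  k1 = (2.218800, 2.608000)
  predictor → (1.985008, -1.182720)
  k2 = (2.306738, 2.347709)
  → (1.992043, -1.203543)
0.160000: (1.992043, -1.203543)
  k1 = (2.325202, 2.397510)
  predictor → (2.364075, -0.819942)
  k2 = (2.518705, 1.938404)
  → (2.379556, -0.856670)
(x(0.32), y(0.32)) ≈ (2.3796, -0.8567)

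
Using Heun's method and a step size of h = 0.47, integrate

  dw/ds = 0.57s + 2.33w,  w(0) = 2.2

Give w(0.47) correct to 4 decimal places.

Heun: k1 = f(s_n, w_n); k2 = f(s_n + h, w_n + h·k1); w_{n+1} = w_n + (h/2)·(k1 + k2).
s=0.000000, w=2.200000:
  k1 = f(0.000000, 2.200000) = 5.126000
  k2 = f(0.470000, 4.609220) = 11.007383
  w ← 2.200000 + (0.47/2)·(5.126000 + 11.007383) = 5.991345
w(0.47) ≈ 5.9913

5.9913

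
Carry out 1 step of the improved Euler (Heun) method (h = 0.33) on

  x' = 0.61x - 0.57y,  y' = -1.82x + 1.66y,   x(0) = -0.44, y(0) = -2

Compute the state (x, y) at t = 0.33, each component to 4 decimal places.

-0.0452, -3.1454

Heun on (x,y): k1 = f(t_n, state_n); k2 = f(t_n + h, state_n + h·k1); state_{n+1} = state_n + (h/2)·(k1 + k2).
0.000000: (-0.440000, -2.000000)
  k1 = (0.871600, -2.519200)
  predictor → (-0.152372, -2.831336)
  k2 = (1.520915, -4.422701)
  → (-0.045235, -3.145414)
(x(0.33), y(0.33)) ≈ (-0.0452, -3.1454)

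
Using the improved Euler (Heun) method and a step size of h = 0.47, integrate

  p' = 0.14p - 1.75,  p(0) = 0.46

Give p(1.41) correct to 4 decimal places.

-2.1655

Heun: k1 = f(t_n, p_n); k2 = f(t_n + h, p_n + h·k1); p_{n+1} = p_n + (h/2)·(k1 + k2).
t=0.000000, p=0.460000:
  k1 = f(0.000000, 0.460000) = -1.685600
  k2 = f(0.470000, -0.332232) = -1.796512
  p ← 0.460000 + (0.47/2)·(-1.685600 + (-1.796512)) = -0.358296
t=0.470000, p=-0.358296:
  k1 = f(0.470000, -0.358296) = -1.800162
  k2 = f(0.940000, -1.204372) = -1.918612
  p ← -0.358296 + (0.47/2)·(-1.800162 + (-1.918612)) = -1.232208
t=0.940000, p=-1.232208:
  k1 = f(0.940000, -1.232208) = -1.922509
  k2 = f(1.410000, -2.135788) = -2.049010
  p ← -1.232208 + (0.47/2)·(-1.922509 + (-2.049010)) = -2.165515
p(1.41) ≈ -2.1655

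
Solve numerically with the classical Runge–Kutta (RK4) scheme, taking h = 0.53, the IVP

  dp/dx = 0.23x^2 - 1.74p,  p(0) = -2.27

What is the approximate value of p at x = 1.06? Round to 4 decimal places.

-0.3062

RK4: k1 = f(x_n, p_n); k2 = f(x_n + h/2, p_n + (h/2)·k1); k3 = f(x_n + h/2, p_n + (h/2)·k2); k4 = f(x_n + h, p_n + h·k3); p_{n+1} = p_n + (h/6)·(k1 + 2k2 + 2k3 + k4).
x=0.000000, p=-2.270000:
  k1 = f(0.000000, -2.270000) = 3.949800
  k2 = f(0.265000, -1.223303) = 2.144699
  k3 = f(0.265000, -1.701655) = 2.977031
  k4 = f(0.530000, -0.692174) = 1.268989
  p ← -2.270000 + (0.53/6)·(k1 + 2k2 + 2k3 + k4) = -0.904168
x=0.530000, p=-0.904168:
  k1 = f(0.530000, -0.904168) = 1.637859
  k2 = f(0.795000, -0.470135) = 0.963401
  k3 = f(0.795000, -0.648867) = 1.274394
  k4 = f(1.060000, -0.228739) = 0.656434
  p ← -0.904168 + (0.53/6)·(k1 + 2k2 + 2k3 + k4) = -0.306162
p(1.06) ≈ -0.3062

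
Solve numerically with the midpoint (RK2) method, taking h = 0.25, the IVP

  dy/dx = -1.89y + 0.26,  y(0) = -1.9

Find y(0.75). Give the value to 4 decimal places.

Midpoint: k1 = f(x_n, y_n); k2 = f(x_n + h/2, y_n + (h/2)·k1); y_{n+1} = y_n + h·k2.
x=0.000000, y=-1.900000:
  k1 = f(0.000000, -1.900000) = 3.851000
  k2 = f(0.125000, -1.418625) = 2.941201
  y ← -1.900000 + 0.25·2.941201 = -1.164700
x=0.250000, y=-1.164700:
  k1 = f(0.250000, -1.164700) = 2.461282
  k2 = f(0.375000, -0.857039) = 1.879804
  y ← -1.164700 + 0.25·1.879804 = -0.694749
x=0.500000, y=-0.694749:
  k1 = f(0.500000, -0.694749) = 1.573075
  k2 = f(0.625000, -0.498114) = 1.201436
  y ← -0.694749 + 0.25·1.201436 = -0.394390
y(0.75) ≈ -0.3944

-0.3944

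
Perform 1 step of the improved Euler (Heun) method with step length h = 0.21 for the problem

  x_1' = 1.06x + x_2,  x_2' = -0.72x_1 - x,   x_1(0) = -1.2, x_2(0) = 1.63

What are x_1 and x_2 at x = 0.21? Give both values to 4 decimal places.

Heun on (x_1,x_2): k1 = f(x_n, state_n); k2 = f(x_n + h, state_n + h·k1); state_{n+1} = state_n + (h/2)·(k1 + k2).
0.000000: (-1.200000, 1.630000)
  k1 = (1.630000, 0.864000)
  predictor → (-0.857700, 1.811440)
  k2 = (2.034040, 0.407544)
  → (-0.815276, 1.763512)
(x_1(0.21), x_2(0.21)) ≈ (-0.8153, 1.7635)

-0.8153, 1.7635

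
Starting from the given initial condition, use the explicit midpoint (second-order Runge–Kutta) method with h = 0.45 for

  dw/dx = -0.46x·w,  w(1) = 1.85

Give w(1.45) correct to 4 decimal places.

Midpoint: k1 = f(x_n, w_n); k2 = f(x_n + h/2, w_n + (h/2)·k1); w_{n+1} = w_n + h·k2.
x=1.000000, w=1.850000:
  k1 = f(1.000000, 1.850000) = -0.851000
  k2 = f(1.225000, 1.658525) = -0.934579
  w ← 1.850000 + 0.45·(-0.934579) = 1.429440
w(1.45) ≈ 1.4294

1.4294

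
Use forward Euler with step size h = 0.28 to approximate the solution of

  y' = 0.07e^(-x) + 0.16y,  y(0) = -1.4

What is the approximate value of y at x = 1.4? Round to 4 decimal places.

-1.6753

Euler: y_{n+1} = y_n + h·f(x_n, y_n).
x=0.000000, y=-1.400000: f=-0.154000 → y ← -1.400000 + 0.28·(-0.154000) = -1.443120
x=0.280000, y=-1.443120: f=-0.177994 → y ← -1.443120 + 0.28·(-0.177994) = -1.492958
x=0.560000, y=-1.492958: f=-0.198889 → y ← -1.492958 + 0.28·(-0.198889) = -1.548647
x=0.840000, y=-1.548647: f=-0.217564 → y ← -1.548647 + 0.28·(-0.217564) = -1.609565
x=1.120000, y=-1.609565: f=-0.234691 → y ← -1.609565 + 0.28·(-0.234691) = -1.675279
y(1.4) ≈ -1.6753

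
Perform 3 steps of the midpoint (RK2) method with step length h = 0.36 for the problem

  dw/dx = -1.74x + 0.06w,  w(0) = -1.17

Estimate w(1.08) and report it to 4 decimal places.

Midpoint: k1 = f(x_n, w_n); k2 = f(x_n + h/2, w_n + (h/2)·k1); w_{n+1} = w_n + h·k2.
x=0.000000, w=-1.170000:
  k1 = f(0.000000, -1.170000) = -0.070200
  k2 = f(0.180000, -1.182636) = -0.384158
  w ← -1.170000 + 0.36·(-0.384158) = -1.308297
x=0.360000, w=-1.308297:
  k1 = f(0.360000, -1.308297) = -0.704898
  k2 = f(0.540000, -1.435179) = -1.025711
  w ← -1.308297 + 0.36·(-1.025711) = -1.677553
x=0.720000, w=-1.677553:
  k1 = f(0.720000, -1.677553) = -1.353453
  k2 = f(0.900000, -1.921174) = -1.681270
  w ← -1.677553 + 0.36·(-1.681270) = -2.282810
w(1.08) ≈ -2.2828

-2.2828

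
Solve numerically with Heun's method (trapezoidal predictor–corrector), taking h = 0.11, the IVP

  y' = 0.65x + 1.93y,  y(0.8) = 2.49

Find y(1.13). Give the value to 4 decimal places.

Heun: k1 = f(x_n, y_n); k2 = f(x_n + h, y_n + h·k1); y_{n+1} = y_n + (h/2)·(k1 + k2).
x=0.800000, y=2.490000:
  k1 = f(0.800000, 2.490000) = 5.325700
  k2 = f(0.910000, 3.075827) = 6.527846
  y ← 2.490000 + (0.11/2)·(5.325700 + 6.527846) = 3.141945
x=0.910000, y=3.141945:
  k1 = f(0.910000, 3.141945) = 6.655454
  k2 = f(1.020000, 3.874045) = 8.139907
  y ← 3.141945 + (0.11/2)·(6.655454 + 8.139907) = 3.955690
x=1.020000, y=3.955690:
  k1 = f(1.020000, 3.955690) = 8.297481
  k2 = f(1.130000, 4.868413) = 10.130537
  y ← 3.955690 + (0.11/2)·(8.297481 + 10.130537) = 4.969231
y(1.13) ≈ 4.9692

4.9692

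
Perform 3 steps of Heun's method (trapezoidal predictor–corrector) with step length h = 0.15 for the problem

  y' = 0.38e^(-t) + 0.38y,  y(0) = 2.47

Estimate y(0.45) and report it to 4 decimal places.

3.0819

Heun: k1 = f(t_n, y_n); k2 = f(t_n + h, y_n + h·k1); y_{n+1} = y_n + (h/2)·(k1 + k2).
t=0.000000, y=2.470000:
  k1 = f(0.000000, 2.470000) = 1.318600
  k2 = f(0.150000, 2.667790) = 1.340829
  y ← 2.470000 + (0.15/2)·(1.318600 + 1.340829) = 2.669457
t=0.150000, y=2.669457:
  k1 = f(0.150000, 2.669457) = 1.341463
  k2 = f(0.300000, 2.870677) = 1.372368
  y ← 2.669457 + (0.15/2)·(1.341463 + 1.372368) = 2.872995
t=0.300000, y=2.872995:
  k1 = f(0.300000, 2.872995) = 1.373249
  k2 = f(0.450000, 3.078982) = 1.412312
  y ← 2.872995 + (0.15/2)·(1.373249 + 1.412312) = 3.081912
y(0.45) ≈ 3.0819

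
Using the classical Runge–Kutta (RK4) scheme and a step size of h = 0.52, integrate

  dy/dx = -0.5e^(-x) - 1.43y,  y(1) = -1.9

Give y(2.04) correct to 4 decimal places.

RK4: k1 = f(x_n, y_n); k2 = f(x_n + h/2, y_n + (h/2)·k1); k3 = f(x_n + h/2, y_n + (h/2)·k2); k4 = f(x_n + h, y_n + h·k3); y_{n+1} = y_n + (h/6)·(k1 + 2k2 + 2k3 + k4).
x=1.000000, y=-1.900000:
  k1 = f(1.000000, -1.900000) = 2.533060
  k2 = f(1.260000, -1.241404) = 1.633381
  k3 = f(1.260000, -1.475321) = 1.967882
  k4 = f(1.520000, -0.876701) = 1.144327
  y ← -1.900000 + (0.52/6)·(k1 + 2k2 + 2k3 + k4) = -0.957074
x=1.520000, y=-0.957074:
  k1 = f(1.520000, -0.957074) = 1.259260
  k2 = f(1.780000, -0.629667) = 0.816104
  k3 = f(1.780000, -0.744887) = 0.980869
  k4 = f(2.040000, -0.447022) = 0.574227
  y ← -0.957074 + (0.52/6)·(k1 + 2k2 + 2k3 + k4) = -0.486697
y(2.04) ≈ -0.4867

-0.4867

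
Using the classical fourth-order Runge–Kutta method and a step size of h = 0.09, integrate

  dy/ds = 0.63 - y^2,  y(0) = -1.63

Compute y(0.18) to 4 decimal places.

RK4: k1 = f(s_n, y_n); k2 = f(s_n + h/2, y_n + (h/2)·k1); k3 = f(s_n + h/2, y_n + (h/2)·k2); k4 = f(s_n + h, y_n + h·k3); y_{n+1} = y_n + (h/6)·(k1 + 2k2 + 2k3 + k4).
s=0.000000, y=-1.630000:
  k1 = f(0.000000, -1.630000) = -2.026900
  k2 = f(0.045000, -1.721210) = -2.332566
  k3 = f(0.045000, -1.734965) = -2.380105
  k4 = f(0.090000, -1.844209) = -2.771109
  y ← -1.630000 + (0.09/6)·(k1 + 2k2 + 2k3 + k4) = -1.843350
s=0.090000, y=-1.843350:
  k1 = f(0.090000, -1.843350) = -2.767940
  k2 = f(0.135000, -1.967908) = -3.242660
  k3 = f(0.135000, -1.989270) = -3.327195
  k4 = f(0.180000, -2.142798) = -3.961582
  y ← -1.843350 + (0.09/6)·(k1 + 2k2 + 2k3 + k4) = -2.141389
y(0.18) ≈ -2.1414

-2.1414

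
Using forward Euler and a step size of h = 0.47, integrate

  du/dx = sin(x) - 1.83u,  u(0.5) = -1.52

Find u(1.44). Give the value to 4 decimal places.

Euler: u_{n+1} = u_n + h·f(x_n, u_n).
x=0.500000, u=-1.520000: f=3.261026 → u ← -1.520000 + 0.47·3.261026 = 0.012682
x=0.970000, u=0.012682: f=0.801678 → u ← 0.012682 + 0.47·0.801678 = 0.389470
u(1.44) ≈ 0.3895

0.3895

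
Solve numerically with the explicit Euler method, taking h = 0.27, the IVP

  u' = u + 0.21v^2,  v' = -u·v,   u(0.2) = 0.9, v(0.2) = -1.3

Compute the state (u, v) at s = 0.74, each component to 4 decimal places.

Euler on (u,v): u_{n+1} = u_n + h·u', v_{n+1} = v_n + h·v'.
0.200000: (0.900000, -1.300000); f=(1.254900, 1.170000) → (1.238823, -0.984100)
0.470000: (1.238823, -0.984100); f=(1.442198, 1.219126) → (1.628216, -0.654936)
(u(0.74), v(0.74)) ≈ (1.6282, -0.6549)

1.6282, -0.6549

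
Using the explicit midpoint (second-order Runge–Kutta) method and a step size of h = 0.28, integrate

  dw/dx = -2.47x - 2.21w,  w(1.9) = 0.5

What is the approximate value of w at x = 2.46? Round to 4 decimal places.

-1.5492

Midpoint: k1 = f(x_n, w_n); k2 = f(x_n + h/2, w_n + (h/2)·k1); w_{n+1} = w_n + h·k2.
x=1.900000, w=0.500000:
  k1 = f(1.900000, 0.500000) = -5.798000
  k2 = f(2.040000, -0.311720) = -4.349899
  w ← 0.500000 + 0.28·(-4.349899) = -0.717972
x=2.180000, w=-0.717972:
  k1 = f(2.180000, -0.717972) = -3.797883
  k2 = f(2.320000, -1.249675) = -2.968618
  w ← -0.717972 + 0.28·(-2.968618) = -1.549185
w(2.46) ≈ -1.5492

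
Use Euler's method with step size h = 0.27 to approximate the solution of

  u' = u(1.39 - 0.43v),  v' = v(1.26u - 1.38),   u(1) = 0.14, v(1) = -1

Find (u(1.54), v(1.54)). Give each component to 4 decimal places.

Euler on (u,v): u_{n+1} = u_n + h·u', v_{n+1} = v_n + h·v'.
1.000000: (0.140000, -1.000000); f=(0.254800, 1.203600) → (0.208796, -0.675028)
1.270000: (0.208796, -0.675028); f=(0.350832, 0.753950) → (0.303521, -0.471461)
(u(1.54), v(1.54)) ≈ (0.3035, -0.4715)

0.3035, -0.4715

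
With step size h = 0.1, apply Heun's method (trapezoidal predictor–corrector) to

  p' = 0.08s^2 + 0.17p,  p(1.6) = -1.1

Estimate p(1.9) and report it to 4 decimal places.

-1.0821

Heun: k1 = f(s_n, p_n); k2 = f(s_n + h, p_n + h·k1); p_{n+1} = p_n + (h/2)·(k1 + k2).
s=1.600000, p=-1.100000:
  k1 = f(1.600000, -1.100000) = 0.017800
  k2 = f(1.700000, -1.098220) = 0.044503
  p ← -1.100000 + (0.1/2)·(0.017800 + 0.044503) = -1.096885
s=1.700000, p=-1.096885:
  k1 = f(1.700000, -1.096885) = 0.044730
  k2 = f(1.800000, -1.092412) = 0.073490
  p ← -1.096885 + (0.1/2)·(0.044730 + 0.073490) = -1.090974
s=1.800000, p=-1.090974:
  k1 = f(1.800000, -1.090974) = 0.073734
  k2 = f(1.900000, -1.083600) = 0.104588
  p ← -1.090974 + (0.1/2)·(0.073734 + 0.104588) = -1.082058
p(1.9) ≈ -1.0821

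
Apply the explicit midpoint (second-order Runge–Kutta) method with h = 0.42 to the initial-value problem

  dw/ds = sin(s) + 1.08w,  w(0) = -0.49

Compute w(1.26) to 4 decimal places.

Midpoint: k1 = f(s_n, w_n); k2 = f(s_n + h/2, w_n + (h/2)·k1); w_{n+1} = w_n + h·k2.
s=0.000000, w=-0.490000:
  k1 = f(0.000000, -0.490000) = -0.529200
  k2 = f(0.210000, -0.601132) = -0.440763
  w ← -0.490000 + 0.42·(-0.440763) = -0.675120
s=0.420000, w=-0.675120:
  k1 = f(0.420000, -0.675120) = -0.321369
  k2 = f(0.630000, -0.742608) = -0.212872
  w ← -0.675120 + 0.42·(-0.212872) = -0.764526
s=0.840000, w=-0.764526:
  k1 = f(0.840000, -0.764526) = -0.081045
  k2 = f(1.050000, -0.781546) = 0.023354
  w ← -0.764526 + 0.42·0.023354 = -0.754718
w(1.26) ≈ -0.7547

-0.7547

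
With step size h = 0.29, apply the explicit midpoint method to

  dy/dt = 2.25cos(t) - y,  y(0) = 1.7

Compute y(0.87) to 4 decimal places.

1.8208

Midpoint: k1 = f(t_n, y_n); k2 = f(t_n + h/2, y_n + (h/2)·k1); y_{n+1} = y_n + h·k2.
t=0.000000, y=1.700000:
  k1 = f(0.000000, 1.700000) = 0.550000
  k2 = f(0.145000, 1.779750) = 0.446638
  y ← 1.700000 + 0.29·0.446638 = 1.829525
t=0.290000, y=1.829525:
  k1 = f(0.290000, 1.829525) = 0.326524
  k2 = f(0.435000, 1.876871) = 0.163587
  y ← 1.829525 + 0.29·0.163587 = 1.876965
t=0.580000, y=1.876965:
  k1 = f(0.580000, 1.876965) = 0.005076
  k2 = f(0.725000, 1.877701) = -0.193577
  y ← 1.876965 + 0.29·(-0.193577) = 1.820828
y(0.87) ≈ 1.8208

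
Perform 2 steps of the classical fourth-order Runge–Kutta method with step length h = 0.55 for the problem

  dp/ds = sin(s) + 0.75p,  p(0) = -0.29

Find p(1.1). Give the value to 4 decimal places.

RK4: k1 = f(s_n, p_n); k2 = f(s_n + h/2, p_n + (h/2)·k1); k3 = f(s_n + h/2, p_n + (h/2)·k2); k4 = f(s_n + h, p_n + h·k3); p_{n+1} = p_n + (h/6)·(k1 + 2k2 + 2k3 + k4).
s=0.000000, p=-0.290000:
  k1 = f(0.000000, -0.290000) = -0.217500
  k2 = f(0.275000, -0.349812) = 0.009188
  k3 = f(0.275000, -0.287473) = 0.055942
  k4 = f(0.550000, -0.259232) = 0.328263
  p ← -0.290000 + (0.55/6)·(k1 + 2k2 + 2k3 + k4) = -0.267906
s=0.550000, p=-0.267906:
  k1 = f(0.550000, -0.267906) = 0.321757
  k2 = f(0.825000, -0.179423) = 0.599981
  k3 = f(0.825000, -0.102912) = 0.657364
  k4 = f(1.100000, 0.093644) = 0.961440
  p ← -0.267906 + (0.55/6)·(k1 + 2k2 + 2k3 + k4) = 0.080233
p(1.1) ≈ 0.0802

0.0802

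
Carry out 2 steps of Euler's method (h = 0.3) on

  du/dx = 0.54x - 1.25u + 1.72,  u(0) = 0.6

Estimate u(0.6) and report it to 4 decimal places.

Euler: u_{n+1} = u_n + h·f(x_n, u_n).
x=0.000000, u=0.600000: f=0.970000 → u ← 0.600000 + 0.3·0.970000 = 0.891000
x=0.300000, u=0.891000: f=0.768250 → u ← 0.891000 + 0.3·0.768250 = 1.121475
u(0.6) ≈ 1.1215

1.1215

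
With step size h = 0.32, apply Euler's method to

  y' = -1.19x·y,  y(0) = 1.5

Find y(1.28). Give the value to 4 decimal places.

Euler: y_{n+1} = y_n + h·f(x_n, y_n).
x=0.000000, y=1.500000: f=0.000000 → y ← 1.500000 + 0.32·0.000000 = 1.500000
x=0.320000, y=1.500000: f=-0.571200 → y ← 1.500000 + 0.32·(-0.571200) = 1.317216
x=0.640000, y=1.317216: f=-1.003192 → y ← 1.317216 + 0.32·(-1.003192) = 0.996195
x=0.960000, y=0.996195: f=-1.138053 → y ← 0.996195 + 0.32·(-1.138053) = 0.632018
y(1.28) ≈ 0.6320

0.6320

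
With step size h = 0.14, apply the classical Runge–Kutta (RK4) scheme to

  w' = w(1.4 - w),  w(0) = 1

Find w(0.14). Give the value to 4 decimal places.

1.0536

RK4: k1 = f(x_n, w_n); k2 = f(x_n + h/2, w_n + (h/2)·k1); k3 = f(x_n + h/2, w_n + (h/2)·k2); k4 = f(x_n + h, w_n + h·k3); w_{n+1} = w_n + (h/6)·(k1 + 2k2 + 2k3 + k4).
x=0.000000, w=1.000000:
  k1 = f(0.000000, 1.000000) = 0.400000
  k2 = f(0.070000, 1.028000) = 0.382416
  k3 = f(0.070000, 1.026769) = 0.383222
  k4 = f(0.140000, 1.053651) = 0.364931
  w ← 1.000000 + (0.14/6)·(k1 + 2k2 + 2k3 + k4) = 1.053578
w(0.14) ≈ 1.0536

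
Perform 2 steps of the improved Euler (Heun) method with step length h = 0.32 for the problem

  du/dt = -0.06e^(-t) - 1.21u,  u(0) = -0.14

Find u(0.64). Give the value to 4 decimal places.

-0.0844

Heun: k1 = f(t_n, u_n); k2 = f(t_n + h, u_n + h·k1); u_{n+1} = u_n + (h/2)·(k1 + k2).
t=0.000000, u=-0.140000:
  k1 = f(0.000000, -0.140000) = 0.109400
  k2 = f(0.320000, -0.104992) = 0.083471
  u ← -0.140000 + (0.32/2)·(0.109400 + 0.083471) = -0.109141
t=0.320000, u=-0.109141:
  k1 = f(0.320000, -0.109141) = 0.088491
  k2 = f(0.640000, -0.080823) = 0.066159
  u ← -0.109141 + (0.32/2)·(0.088491 + 0.066159) = -0.084397
u(0.64) ≈ -0.0844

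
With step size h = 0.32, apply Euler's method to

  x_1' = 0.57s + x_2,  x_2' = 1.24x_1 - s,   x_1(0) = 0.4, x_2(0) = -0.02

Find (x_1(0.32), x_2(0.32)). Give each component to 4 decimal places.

Euler on (x_1,x_2): x_1_{n+1} = x_1_n + h·x_1', x_2_{n+1} = x_2_n + h·x_2'.
0.000000: (0.400000, -0.020000); f=(-0.020000, 0.496000) → (0.393600, 0.138720)
(x_1(0.32), x_2(0.32)) ≈ (0.3936, 0.1387)

0.3936, 0.1387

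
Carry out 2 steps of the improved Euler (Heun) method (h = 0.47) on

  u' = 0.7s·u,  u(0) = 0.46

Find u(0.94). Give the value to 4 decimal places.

Heun: k1 = f(s_n, u_n); k2 = f(s_n + h, u_n + h·k1); u_{n+1} = u_n + (h/2)·(k1 + k2).
s=0.000000, u=0.460000:
  k1 = f(0.000000, 0.460000) = 0.000000
  k2 = f(0.470000, 0.460000) = 0.151340
  u ← 0.460000 + (0.47/2)·(0.000000 + 0.151340) = 0.495565
s=0.470000, u=0.495565:
  k1 = f(0.470000, 0.495565) = 0.163041
  k2 = f(0.940000, 0.572194) = 0.376504
  u ← 0.495565 + (0.47/2)·(0.163041 + 0.376504) = 0.622358
u(0.94) ≈ 0.6224

0.6224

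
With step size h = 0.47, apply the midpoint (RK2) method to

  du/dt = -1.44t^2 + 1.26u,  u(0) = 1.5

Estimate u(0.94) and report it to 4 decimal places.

4.2396

Midpoint: k1 = f(t_n, u_n); k2 = f(t_n + h/2, u_n + (h/2)·k1); u_{n+1} = u_n + h·k2.
t=0.000000, u=1.500000:
  k1 = f(0.000000, 1.500000) = 1.890000
  k2 = f(0.235000, 1.944150) = 2.370105
  u ← 1.500000 + 0.47·2.370105 = 2.613949
t=0.470000, u=2.613949:
  k1 = f(0.470000, 2.613949) = 2.975480
  k2 = f(0.705000, 3.313187) = 3.458900
  u ← 2.613949 + 0.47·3.458900 = 4.239632
u(0.94) ≈ 4.2396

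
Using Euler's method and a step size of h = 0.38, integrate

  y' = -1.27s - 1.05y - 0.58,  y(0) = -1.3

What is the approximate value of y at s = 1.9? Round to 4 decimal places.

Euler: y_{n+1} = y_n + h·f(s_n, y_n).
s=0.000000, y=-1.300000: f=0.785000 → y ← -1.300000 + 0.38·0.785000 = -1.001700
s=0.380000, y=-1.001700: f=-0.010815 → y ← -1.001700 + 0.38·(-0.010815) = -1.005810
s=0.760000, y=-1.005810: f=-0.489100 → y ← -1.005810 + 0.38·(-0.489100) = -1.191668
s=1.140000, y=-1.191668: f=-0.776549 → y ← -1.191668 + 0.38·(-0.776549) = -1.486756
s=1.520000, y=-1.486756: f=-0.949306 → y ← -1.486756 + 0.38·(-0.949306) = -1.847493
y(1.9) ≈ -1.8475

-1.8475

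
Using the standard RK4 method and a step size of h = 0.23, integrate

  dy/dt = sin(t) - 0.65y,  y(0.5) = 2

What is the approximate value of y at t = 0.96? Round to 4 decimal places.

RK4: k1 = f(t_n, y_n); k2 = f(t_n + h/2, y_n + (h/2)·k1); k3 = f(t_n + h/2, y_n + (h/2)·k2); k4 = f(t_n + h, y_n + h·k3); y_{n+1} = y_n + (h/6)·(k1 + 2k2 + 2k3 + k4).
t=0.500000, y=2.000000:
  k1 = f(0.500000, 2.000000) = -0.820574
  k2 = f(0.615000, 1.905634) = -0.661704
  k3 = f(0.615000, 1.923904) = -0.673579
  k4 = f(0.730000, 1.845077) = -0.532430
  y ← 2.000000 + (0.23/6)·(k1 + 2k2 + 2k3 + k4) = 1.845763
t=0.730000, y=1.845763:
  k1 = f(0.730000, 1.845763) = -0.532876
  k2 = f(0.845000, 1.784482) = -0.411942
  k3 = f(0.845000, 1.798390) = -0.420982
  k4 = f(0.960000, 1.748937) = -0.317618
  y ← 1.845763 + (0.23/6)·(k1 + 2k2 + 2k3 + k4) = 1.749303
y(0.96) ≈ 1.7493

1.7493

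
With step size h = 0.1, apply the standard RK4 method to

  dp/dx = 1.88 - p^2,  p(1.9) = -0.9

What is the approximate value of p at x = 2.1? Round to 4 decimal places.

RK4: k1 = f(x_n, p_n); k2 = f(x_n + h/2, p_n + (h/2)·k1); k3 = f(x_n + h/2, p_n + (h/2)·k2); k4 = f(x_n + h, p_n + h·k3); p_{n+1} = p_n + (h/6)·(k1 + 2k2 + 2k3 + k4).
x=1.900000, p=-0.900000:
  k1 = f(1.900000, -0.900000) = 1.070000
  k2 = f(1.950000, -0.846500) = 1.163438
  k3 = f(1.950000, -0.841828) = 1.171325
  k4 = f(2.000000, -0.782867) = 1.267119
  p ← -0.900000 + (0.1/6)·(k1 + 2k2 + 2k3 + k4) = -0.783223
x=2.000000, p=-0.783223:
  k1 = f(2.000000, -0.783223) = 1.266562
  k2 = f(2.050000, -0.719894) = 1.361752
  k3 = f(2.050000, -0.715135) = 1.368582
  k4 = f(2.100000, -0.646364) = 1.462213
  p ← -0.783223 + (0.1/6)·(k1 + 2k2 + 2k3 + k4) = -0.646732
p(2.1) ≈ -0.6467

-0.6467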